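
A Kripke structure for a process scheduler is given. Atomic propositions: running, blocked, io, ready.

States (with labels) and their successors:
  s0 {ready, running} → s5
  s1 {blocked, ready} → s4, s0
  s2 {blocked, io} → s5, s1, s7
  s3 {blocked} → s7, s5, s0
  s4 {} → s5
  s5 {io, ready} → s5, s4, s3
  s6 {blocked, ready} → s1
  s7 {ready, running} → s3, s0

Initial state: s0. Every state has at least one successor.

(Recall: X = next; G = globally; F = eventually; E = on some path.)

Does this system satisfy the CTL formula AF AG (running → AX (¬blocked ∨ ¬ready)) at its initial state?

Holds

States satisfying AG (running → AX (¬blocked ∨ ¬ready)): {s0, s1, s2, s3, s4, s5, s6, s7}.
States satisfying AF AG (running → AX (¬blocked ∨ ¬ready)): {s0, s1, s2, s3, s4, s5, s6, s7}.
s0 ∈ Sat(AF AG (running → AX (¬blocked ∨ ¬ready))).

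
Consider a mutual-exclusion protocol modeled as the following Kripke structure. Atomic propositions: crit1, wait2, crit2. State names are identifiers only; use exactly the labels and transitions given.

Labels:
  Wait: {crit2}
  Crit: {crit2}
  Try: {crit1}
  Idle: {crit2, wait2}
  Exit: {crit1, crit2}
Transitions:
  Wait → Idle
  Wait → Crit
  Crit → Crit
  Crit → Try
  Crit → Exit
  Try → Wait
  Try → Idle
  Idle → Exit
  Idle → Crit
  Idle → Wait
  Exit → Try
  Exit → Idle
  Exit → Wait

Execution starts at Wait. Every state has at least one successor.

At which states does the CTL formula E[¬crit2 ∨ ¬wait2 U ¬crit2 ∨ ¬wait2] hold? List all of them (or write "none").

States satisfying ¬crit2 ∨ ¬wait2: {Wait, Crit, Try, Exit}.
States satisfying E[¬crit2 ∨ ¬wait2 U ¬crit2 ∨ ¬wait2]: {Wait, Crit, Try, Exit}.

{Wait, Crit, Try, Exit}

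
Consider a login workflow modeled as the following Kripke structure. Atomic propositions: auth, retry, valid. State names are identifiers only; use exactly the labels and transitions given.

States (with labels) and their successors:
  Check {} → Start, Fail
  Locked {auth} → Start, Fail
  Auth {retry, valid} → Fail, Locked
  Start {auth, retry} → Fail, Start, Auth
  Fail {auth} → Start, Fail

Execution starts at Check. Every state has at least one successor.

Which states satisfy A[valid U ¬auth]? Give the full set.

States satisfying valid: {Auth}.
States satisfying ¬auth: {Check, Auth}.
States satisfying A[valid U ¬auth]: {Check, Auth}.

{Check, Auth}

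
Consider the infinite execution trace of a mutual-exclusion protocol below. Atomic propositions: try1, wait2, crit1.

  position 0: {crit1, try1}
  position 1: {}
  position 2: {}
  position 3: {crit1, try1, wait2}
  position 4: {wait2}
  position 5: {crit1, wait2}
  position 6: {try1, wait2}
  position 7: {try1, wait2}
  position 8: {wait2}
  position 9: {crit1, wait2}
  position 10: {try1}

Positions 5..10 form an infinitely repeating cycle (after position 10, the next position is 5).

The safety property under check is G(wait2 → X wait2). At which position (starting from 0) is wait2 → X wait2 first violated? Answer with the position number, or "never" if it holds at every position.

9

Check wait2 → X wait2 at each position in order: 0 ✓, 1 ✓, 2 ✓, 3 ✓, 4 ✓, 5 ✓, 6 ✓, 7 ✓, 8 ✓.
At position 9 the labels are {crit1, wait2} and the next position 10 has {try1}, so wait2 → X wait2 is false there. This is the first violation.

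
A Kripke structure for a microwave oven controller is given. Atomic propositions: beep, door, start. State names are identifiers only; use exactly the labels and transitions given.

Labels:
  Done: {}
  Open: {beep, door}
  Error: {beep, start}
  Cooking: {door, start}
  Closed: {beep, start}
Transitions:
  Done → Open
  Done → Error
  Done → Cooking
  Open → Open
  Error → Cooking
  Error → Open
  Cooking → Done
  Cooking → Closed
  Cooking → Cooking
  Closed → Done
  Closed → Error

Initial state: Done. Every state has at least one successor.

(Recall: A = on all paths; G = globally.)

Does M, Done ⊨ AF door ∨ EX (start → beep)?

States satisfying door: {Open, Cooking}.
States satisfying AF door: {Done, Open, Error, Cooking, Closed}.
States satisfying start → beep: {Done, Open, Error, Closed}.
States satisfying EX (start → beep): {Done, Open, Error, Cooking, Closed}.
States satisfying AF door ∨ EX (start → beep): {Done, Open, Error, Cooking, Closed}.
Done ∈ Sat(AF door ∨ EX (start → beep)).

Holds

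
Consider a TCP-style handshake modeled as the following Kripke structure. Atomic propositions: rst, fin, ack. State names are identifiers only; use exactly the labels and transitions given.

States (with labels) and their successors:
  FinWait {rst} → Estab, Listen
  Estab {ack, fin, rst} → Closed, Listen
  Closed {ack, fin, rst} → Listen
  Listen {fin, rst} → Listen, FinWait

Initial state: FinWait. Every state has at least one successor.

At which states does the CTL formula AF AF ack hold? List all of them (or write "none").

States satisfying AF ack: {Estab, Closed}.
States satisfying AF AF ack: {Estab, Closed}.

{Estab, Closed}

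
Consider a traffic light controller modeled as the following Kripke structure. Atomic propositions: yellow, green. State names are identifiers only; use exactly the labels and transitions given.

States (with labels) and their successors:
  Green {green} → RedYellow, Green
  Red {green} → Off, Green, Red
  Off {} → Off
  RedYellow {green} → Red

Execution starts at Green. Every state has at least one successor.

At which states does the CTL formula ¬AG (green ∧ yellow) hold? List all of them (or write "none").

States satisfying green ∧ yellow: ∅.
States satisfying AG (green ∧ yellow): ∅.
States satisfying ¬AG (green ∧ yellow): {Green, Red, Off, RedYellow}.

{Green, Red, Off, RedYellow}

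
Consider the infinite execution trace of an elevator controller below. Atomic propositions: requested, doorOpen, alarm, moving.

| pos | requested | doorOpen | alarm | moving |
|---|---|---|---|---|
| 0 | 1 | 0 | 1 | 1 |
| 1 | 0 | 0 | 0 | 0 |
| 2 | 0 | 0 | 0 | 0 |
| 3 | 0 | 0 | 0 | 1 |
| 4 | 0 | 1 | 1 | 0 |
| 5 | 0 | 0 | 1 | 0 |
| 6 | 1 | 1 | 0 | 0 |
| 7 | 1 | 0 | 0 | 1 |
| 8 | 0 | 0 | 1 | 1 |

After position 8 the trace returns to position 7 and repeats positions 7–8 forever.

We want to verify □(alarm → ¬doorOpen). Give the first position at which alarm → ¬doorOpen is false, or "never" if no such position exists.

Check alarm → ¬doorOpen at each position in order: 0 ✓, 1 ✓, 2 ✓, 3 ✓.
At position 4 the labels are {alarm, doorOpen}, so alarm → ¬doorOpen is false there. This is the first violation.

4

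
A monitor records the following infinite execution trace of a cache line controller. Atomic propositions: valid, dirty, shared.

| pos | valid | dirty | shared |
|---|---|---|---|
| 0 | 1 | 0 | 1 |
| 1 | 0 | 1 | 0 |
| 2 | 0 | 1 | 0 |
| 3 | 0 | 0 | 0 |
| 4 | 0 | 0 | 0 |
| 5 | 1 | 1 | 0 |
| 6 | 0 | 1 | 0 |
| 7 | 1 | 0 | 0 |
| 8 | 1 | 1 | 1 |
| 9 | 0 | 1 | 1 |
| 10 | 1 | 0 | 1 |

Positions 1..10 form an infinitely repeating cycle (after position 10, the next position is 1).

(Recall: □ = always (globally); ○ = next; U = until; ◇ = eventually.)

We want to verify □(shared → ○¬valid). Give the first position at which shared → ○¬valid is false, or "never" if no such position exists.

Check shared → ○¬valid at each position in order: 0 ✓, 1 ✓, 2 ✓, 3 ✓, 4 ✓, 5 ✓, 6 ✓, 7 ✓, 8 ✓.
At position 9 the labels are {dirty, shared} and the next position 10 has {shared, valid}, so shared → ○¬valid is false there. This is the first violation.

9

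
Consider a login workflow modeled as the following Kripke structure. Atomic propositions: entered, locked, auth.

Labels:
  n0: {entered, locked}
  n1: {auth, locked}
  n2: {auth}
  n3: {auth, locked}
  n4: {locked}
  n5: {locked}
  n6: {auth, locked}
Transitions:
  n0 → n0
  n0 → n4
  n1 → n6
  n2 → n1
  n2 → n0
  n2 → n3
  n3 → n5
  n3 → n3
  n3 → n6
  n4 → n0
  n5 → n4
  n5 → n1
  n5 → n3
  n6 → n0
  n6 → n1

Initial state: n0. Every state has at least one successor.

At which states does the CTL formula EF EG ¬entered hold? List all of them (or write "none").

{n1, n2, n3, n5, n6}

States satisfying EG ¬entered: {n1, n2, n3, n5, n6}.
States satisfying EF EG ¬entered: {n1, n2, n3, n5, n6}.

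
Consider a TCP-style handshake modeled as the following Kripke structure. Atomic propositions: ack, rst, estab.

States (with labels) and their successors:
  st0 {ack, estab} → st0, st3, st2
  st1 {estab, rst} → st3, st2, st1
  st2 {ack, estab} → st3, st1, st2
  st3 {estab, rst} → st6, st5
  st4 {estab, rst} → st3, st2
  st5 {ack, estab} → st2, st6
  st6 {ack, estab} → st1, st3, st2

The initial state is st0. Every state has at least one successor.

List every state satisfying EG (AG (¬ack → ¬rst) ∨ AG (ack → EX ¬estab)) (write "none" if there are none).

none

States satisfying AG (¬ack → ¬rst) ∨ AG (ack → EX ¬estab): ∅.
States satisfying EG (AG (¬ack → ¬rst) ∨ AG (ack → EX ¬estab)): ∅.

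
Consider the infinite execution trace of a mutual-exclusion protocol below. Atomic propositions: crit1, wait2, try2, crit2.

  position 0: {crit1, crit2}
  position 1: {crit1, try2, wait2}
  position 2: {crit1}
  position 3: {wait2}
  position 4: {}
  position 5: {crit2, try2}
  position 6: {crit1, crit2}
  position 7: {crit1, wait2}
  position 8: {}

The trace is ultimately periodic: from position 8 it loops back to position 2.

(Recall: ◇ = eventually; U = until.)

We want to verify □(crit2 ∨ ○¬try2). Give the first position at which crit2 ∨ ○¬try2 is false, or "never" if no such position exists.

Check crit2 ∨ ○¬try2 at each position in order: 0 ✓, 1 ✓, 2 ✓, 3 ✓.
At position 4 the labels are {} and the next position 5 has {crit2, try2}, so crit2 ∨ ○¬try2 is false there. This is the first violation.

4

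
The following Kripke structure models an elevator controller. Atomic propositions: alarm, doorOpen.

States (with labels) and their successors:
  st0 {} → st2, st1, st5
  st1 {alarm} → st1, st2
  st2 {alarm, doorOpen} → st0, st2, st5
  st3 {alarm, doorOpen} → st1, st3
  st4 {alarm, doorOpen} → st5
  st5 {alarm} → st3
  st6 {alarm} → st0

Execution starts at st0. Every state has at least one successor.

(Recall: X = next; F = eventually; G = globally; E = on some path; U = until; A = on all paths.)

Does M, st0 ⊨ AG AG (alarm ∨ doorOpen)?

States satisfying AG (alarm ∨ doorOpen): ∅.
States satisfying AG AG (alarm ∨ doorOpen): ∅.
st0 is reachable from st0 and violates AG (alarm ∨ doorOpen), so AG fails at st0.
st0 ∉ Sat(AG AG (alarm ∨ doorOpen)).

Violated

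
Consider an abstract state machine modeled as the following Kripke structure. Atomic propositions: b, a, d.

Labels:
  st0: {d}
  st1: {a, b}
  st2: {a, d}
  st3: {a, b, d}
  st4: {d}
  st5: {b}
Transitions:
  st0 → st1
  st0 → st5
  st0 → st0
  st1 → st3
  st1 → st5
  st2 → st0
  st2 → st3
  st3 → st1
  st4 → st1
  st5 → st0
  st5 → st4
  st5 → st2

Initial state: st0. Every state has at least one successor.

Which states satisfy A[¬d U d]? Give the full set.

{st0, st1, st2, st3, st4, st5}

States satisfying ¬d: {st1, st5}.
States satisfying d: {st0, st2, st3, st4}.
States satisfying A[¬d U d]: {st0, st1, st2, st3, st4, st5}.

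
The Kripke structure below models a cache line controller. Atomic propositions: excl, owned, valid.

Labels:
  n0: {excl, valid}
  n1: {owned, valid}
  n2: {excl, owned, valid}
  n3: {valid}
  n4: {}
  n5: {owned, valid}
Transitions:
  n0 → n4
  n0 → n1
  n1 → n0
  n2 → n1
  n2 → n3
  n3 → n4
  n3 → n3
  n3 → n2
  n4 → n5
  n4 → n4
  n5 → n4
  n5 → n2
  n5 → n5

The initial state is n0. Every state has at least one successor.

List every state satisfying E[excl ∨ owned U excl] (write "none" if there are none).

States satisfying excl ∨ owned: {n0, n1, n2, n5}.
States satisfying excl: {n0, n2}.
States satisfying E[excl ∨ owned U excl]: {n0, n1, n2, n5}.

{n0, n1, n2, n5}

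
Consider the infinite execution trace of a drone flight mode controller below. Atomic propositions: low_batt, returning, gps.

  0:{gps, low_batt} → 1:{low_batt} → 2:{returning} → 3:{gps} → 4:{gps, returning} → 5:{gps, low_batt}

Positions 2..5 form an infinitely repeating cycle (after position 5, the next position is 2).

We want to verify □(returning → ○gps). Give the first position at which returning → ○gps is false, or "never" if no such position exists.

never

returning → ○gps holds at every position 0..5, and those are all the positions the trace ever visits, so the invariant □(returning → ○gps) is never violated.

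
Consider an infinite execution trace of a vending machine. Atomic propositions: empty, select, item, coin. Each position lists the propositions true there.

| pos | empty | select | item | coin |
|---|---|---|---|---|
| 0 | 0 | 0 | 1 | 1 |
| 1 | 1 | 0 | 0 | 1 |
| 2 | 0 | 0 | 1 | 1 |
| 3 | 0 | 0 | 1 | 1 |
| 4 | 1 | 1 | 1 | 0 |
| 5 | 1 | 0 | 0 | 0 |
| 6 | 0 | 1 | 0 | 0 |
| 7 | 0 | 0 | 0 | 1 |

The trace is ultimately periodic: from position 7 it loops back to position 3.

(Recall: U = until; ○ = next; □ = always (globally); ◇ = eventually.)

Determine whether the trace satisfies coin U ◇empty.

Walking from position 0: ◇empty first holds at position 0, and coin holds at every earlier position along the way, so coin U ◇empty holds.

Yes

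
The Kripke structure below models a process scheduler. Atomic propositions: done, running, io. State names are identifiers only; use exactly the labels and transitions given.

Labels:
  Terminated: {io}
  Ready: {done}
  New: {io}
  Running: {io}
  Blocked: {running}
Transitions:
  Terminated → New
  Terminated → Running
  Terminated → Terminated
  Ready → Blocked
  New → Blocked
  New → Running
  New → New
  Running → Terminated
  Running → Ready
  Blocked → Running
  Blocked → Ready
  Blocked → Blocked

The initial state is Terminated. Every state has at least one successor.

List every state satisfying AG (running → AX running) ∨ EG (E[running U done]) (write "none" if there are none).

States satisfying running → AX running: {Terminated, Ready, New, Running}.
States satisfying AG (running → AX running): ∅.
States satisfying E[running U done]: {Ready, Blocked}.
States satisfying EG (E[running U done]): {Ready, Blocked}.
States satisfying AG (running → AX running) ∨ EG (E[running U done]): {Ready, Blocked}.

{Ready, Blocked}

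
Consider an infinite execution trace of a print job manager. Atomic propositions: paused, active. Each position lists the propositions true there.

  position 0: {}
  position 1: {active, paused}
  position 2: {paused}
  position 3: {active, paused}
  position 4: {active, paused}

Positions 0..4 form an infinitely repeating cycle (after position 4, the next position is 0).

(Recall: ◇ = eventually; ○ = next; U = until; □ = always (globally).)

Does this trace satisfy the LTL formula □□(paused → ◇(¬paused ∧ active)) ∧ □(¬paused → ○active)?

Violated

□(paused → ◇(¬paused ∧ active)) must hold at every position from 0 onward. It fails at position 0, so □□(paused → ◇(¬paused ∧ active)) is false.
¬paused → ○active holds at every position 0..4, and those are all positions ever visited, so □(¬paused → ○active) holds.
Positions where ¬paused holds: 0.
Check ○active at each: 0→ok.
At position 0: □□(paused → ◇(¬paused ∧ active)) is false; □(¬paused → ○active) is true; so □□(paused → ◇(¬paused ∧ active)) ∧ □(¬paused → ○active) is false.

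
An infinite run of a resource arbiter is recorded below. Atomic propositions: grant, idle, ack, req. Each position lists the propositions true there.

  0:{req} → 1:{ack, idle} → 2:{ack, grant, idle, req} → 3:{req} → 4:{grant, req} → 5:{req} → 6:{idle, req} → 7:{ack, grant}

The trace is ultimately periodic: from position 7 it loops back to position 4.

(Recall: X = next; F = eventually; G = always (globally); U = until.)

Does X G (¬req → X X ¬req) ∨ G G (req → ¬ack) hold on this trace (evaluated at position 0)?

The position after 0 is 1; G (¬req → X X ¬req) is false there.
G (req → ¬ack) must hold at every position from 0 onward. It fails at position 0, so G G (req → ¬ack) is false.
At position 0: X G (¬req → X X ¬req) is false; G G (req → ¬ack) is false; so X G (¬req → X X ¬req) ∨ G G (req → ¬ack) is false.

Violated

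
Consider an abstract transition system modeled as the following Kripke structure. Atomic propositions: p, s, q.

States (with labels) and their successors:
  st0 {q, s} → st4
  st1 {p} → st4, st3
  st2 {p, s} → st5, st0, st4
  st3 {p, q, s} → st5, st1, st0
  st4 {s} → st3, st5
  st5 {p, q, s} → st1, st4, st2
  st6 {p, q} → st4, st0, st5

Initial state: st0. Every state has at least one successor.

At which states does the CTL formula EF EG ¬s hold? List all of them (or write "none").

none

States satisfying EG ¬s: ∅.
States satisfying EF EG ¬s: ∅.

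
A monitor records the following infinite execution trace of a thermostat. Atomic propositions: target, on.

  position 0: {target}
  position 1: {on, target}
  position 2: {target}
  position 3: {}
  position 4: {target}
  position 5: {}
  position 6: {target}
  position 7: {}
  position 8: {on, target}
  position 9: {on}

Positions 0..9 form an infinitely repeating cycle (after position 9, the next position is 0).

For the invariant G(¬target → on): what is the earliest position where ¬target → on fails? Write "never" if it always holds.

3

Check ¬target → on at each position in order: 0 ✓, 1 ✓, 2 ✓.
At position 3 the labels are {}, so ¬target → on is false there. This is the first violation.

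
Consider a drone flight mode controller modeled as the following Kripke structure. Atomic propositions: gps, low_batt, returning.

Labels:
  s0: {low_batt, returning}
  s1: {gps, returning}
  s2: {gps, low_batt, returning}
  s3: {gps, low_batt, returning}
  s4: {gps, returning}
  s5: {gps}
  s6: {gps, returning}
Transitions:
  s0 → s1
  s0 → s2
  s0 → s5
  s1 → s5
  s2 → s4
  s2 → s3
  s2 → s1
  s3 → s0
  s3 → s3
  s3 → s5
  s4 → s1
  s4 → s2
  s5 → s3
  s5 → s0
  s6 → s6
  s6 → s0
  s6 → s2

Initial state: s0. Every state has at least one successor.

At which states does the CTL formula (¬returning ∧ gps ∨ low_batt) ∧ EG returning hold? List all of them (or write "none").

{s0, s2, s3}

States satisfying ¬returning: {s5}.
States satisfying ¬returning ∧ gps: {s5}.
States satisfying ¬returning ∧ gps ∨ low_batt: {s0, s2, s3, s5}.
States satisfying returning: {s0, s1, s2, s3, s4, s6}.
States satisfying EG returning: {s0, s2, s3, s4, s6}.
States satisfying (¬returning ∧ gps ∨ low_batt) ∧ EG returning: {s0, s2, s3}.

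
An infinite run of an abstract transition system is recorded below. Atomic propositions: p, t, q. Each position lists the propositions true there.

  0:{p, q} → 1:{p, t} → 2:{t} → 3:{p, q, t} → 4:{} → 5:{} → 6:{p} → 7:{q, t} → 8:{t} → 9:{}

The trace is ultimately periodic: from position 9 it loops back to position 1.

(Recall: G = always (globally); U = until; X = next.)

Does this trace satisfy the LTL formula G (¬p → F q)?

Yes

¬p → F q holds at every position 0..9, and those are all positions ever visited, so G (¬p → F q) holds.
Positions where ¬p holds: 2, 4, 5, 7, 8, 9.
Check F q at each: 2→ok, 4→ok, 5→ok, 7→ok, 8→ok, 9→ok.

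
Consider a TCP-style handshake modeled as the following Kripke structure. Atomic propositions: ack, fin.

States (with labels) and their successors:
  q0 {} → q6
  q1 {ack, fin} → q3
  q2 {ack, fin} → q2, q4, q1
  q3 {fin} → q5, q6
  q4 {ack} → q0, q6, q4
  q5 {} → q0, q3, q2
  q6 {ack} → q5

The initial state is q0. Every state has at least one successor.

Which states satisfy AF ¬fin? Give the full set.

{q0, q1, q3, q4, q5, q6}

States satisfying ¬fin: {q0, q4, q5, q6}.
States satisfying AF ¬fin: {q0, q1, q3, q4, q5, q6}.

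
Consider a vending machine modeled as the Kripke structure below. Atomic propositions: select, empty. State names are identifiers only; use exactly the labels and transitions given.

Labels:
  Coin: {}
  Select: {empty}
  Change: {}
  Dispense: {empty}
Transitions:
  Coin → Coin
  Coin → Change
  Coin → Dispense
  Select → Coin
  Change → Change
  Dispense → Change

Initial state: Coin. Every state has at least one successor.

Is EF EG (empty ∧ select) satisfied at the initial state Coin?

States satisfying EG (empty ∧ select): ∅.
States satisfying EF EG (empty ∧ select): ∅.
No suitable path/successor from Coin witnesses the formula.
Coin ∉ Sat(EF EG (empty ∧ select)).

Violated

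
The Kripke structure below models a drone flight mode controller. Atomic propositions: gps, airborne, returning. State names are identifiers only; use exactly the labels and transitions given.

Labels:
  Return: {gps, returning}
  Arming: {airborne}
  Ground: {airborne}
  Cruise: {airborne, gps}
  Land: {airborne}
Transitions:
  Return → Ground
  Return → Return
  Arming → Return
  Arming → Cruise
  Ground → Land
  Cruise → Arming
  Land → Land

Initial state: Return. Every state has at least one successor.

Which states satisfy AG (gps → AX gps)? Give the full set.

States satisfying gps → AX gps: {Arming, Ground, Land}.
States satisfying AG (gps → AX gps): {Ground, Land}.

{Ground, Land}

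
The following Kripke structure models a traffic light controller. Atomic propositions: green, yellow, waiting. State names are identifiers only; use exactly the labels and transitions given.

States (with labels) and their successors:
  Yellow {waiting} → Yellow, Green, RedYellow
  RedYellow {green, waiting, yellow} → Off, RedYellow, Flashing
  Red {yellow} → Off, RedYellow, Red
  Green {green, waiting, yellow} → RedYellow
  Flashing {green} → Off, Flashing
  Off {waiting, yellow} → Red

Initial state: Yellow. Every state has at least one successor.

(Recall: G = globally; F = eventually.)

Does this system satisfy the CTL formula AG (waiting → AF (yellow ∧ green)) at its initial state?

States satisfying waiting → AF (yellow ∧ green): {RedYellow, Red, Green, Flashing}.
States satisfying AG (waiting → AF (yellow ∧ green)): ∅.
Off is reachable from Yellow and violates waiting → AF (yellow ∧ green), so AG fails at Yellow.
Yellow ∉ Sat(AG (waiting → AF (yellow ∧ green))).

No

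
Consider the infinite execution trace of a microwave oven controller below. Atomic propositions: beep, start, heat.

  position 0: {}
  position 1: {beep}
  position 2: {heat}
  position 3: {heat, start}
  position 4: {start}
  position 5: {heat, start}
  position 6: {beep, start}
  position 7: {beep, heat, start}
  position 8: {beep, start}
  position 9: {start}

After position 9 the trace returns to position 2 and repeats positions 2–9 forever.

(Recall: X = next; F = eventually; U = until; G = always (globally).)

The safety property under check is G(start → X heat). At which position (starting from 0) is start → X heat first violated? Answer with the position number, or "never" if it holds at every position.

Check start → X heat at each position in order: 0 ✓, 1 ✓, 2 ✓.
At position 3 the labels are {heat, start} and the next position 4 has {start}, so start → X heat is false there. This is the first violation.

3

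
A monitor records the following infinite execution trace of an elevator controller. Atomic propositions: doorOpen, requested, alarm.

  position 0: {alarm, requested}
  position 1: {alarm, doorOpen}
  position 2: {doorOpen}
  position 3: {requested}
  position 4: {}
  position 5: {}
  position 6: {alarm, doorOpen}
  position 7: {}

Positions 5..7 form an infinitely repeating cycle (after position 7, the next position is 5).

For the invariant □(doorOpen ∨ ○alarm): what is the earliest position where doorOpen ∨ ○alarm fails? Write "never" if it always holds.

Check doorOpen ∨ ○alarm at each position in order: 0 ✓, 1 ✓, 2 ✓.
At position 3 the labels are {requested} and the next position 4 has {}, so doorOpen ∨ ○alarm is false there. This is the first violation.

3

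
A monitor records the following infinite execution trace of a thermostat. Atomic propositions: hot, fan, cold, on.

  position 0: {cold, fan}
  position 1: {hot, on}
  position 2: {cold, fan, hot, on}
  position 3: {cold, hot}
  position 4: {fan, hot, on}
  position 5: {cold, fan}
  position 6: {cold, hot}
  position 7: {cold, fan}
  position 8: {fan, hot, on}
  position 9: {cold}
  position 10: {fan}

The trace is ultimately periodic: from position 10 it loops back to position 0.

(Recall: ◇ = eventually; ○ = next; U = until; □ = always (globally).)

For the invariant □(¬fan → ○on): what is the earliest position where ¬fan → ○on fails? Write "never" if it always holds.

Check ¬fan → ○on at each position in order: 0 ✓, 1 ✓, 2 ✓, 3 ✓, 4 ✓, 5 ✓.
At position 6 the labels are {cold, hot} and the next position 7 has {cold, fan}, so ¬fan → ○on is false there. This is the first violation.

6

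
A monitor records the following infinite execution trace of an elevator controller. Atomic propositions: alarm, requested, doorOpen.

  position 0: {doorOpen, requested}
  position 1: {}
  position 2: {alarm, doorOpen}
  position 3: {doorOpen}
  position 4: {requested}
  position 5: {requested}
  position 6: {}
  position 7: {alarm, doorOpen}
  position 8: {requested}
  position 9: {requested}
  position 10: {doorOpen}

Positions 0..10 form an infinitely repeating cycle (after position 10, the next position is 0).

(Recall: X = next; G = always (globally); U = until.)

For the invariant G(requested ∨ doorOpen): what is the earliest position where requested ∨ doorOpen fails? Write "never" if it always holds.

Check requested ∨ doorOpen at each position in order: 0 ✓.
At position 1 the labels are {}, so requested ∨ doorOpen is false there. This is the first violation.

1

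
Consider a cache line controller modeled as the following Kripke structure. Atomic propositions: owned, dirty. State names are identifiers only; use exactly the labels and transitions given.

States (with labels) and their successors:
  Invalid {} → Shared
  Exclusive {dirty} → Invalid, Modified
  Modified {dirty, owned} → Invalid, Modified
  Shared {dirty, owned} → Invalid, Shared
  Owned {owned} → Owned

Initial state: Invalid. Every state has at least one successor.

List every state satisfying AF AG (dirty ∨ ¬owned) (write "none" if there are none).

{Invalid, Exclusive, Modified, Shared}

States satisfying AG (dirty ∨ ¬owned): {Invalid, Exclusive, Modified, Shared}.
States satisfying AF AG (dirty ∨ ¬owned): {Invalid, Exclusive, Modified, Shared}.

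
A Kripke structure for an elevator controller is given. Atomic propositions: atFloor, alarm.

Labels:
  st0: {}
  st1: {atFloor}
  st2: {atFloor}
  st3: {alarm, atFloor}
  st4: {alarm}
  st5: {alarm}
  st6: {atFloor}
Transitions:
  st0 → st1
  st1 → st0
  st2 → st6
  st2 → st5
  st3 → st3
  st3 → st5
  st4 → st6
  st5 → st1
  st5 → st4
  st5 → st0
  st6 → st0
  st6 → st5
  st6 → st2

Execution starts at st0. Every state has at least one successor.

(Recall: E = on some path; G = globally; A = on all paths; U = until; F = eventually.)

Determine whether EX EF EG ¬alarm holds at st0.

Holds

States satisfying EF EG ¬alarm: {st0, st1, st2, st3, st4, st5, st6}.
States satisfying EX EF EG ¬alarm: {st0, st1, st2, st3, st4, st5, st6}.
st0 ∈ Sat(EX EF EG ¬alarm).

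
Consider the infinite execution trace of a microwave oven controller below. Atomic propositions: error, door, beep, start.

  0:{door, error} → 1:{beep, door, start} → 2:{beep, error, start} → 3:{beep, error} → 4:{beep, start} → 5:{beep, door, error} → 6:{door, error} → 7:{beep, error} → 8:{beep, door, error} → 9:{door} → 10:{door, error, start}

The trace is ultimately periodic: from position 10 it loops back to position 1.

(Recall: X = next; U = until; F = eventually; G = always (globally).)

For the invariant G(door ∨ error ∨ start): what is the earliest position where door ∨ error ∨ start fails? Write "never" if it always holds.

door ∨ error ∨ start holds at every position 0..10, and those are all the positions the trace ever visits, so the invariant G(door ∨ error ∨ start) is never violated.

never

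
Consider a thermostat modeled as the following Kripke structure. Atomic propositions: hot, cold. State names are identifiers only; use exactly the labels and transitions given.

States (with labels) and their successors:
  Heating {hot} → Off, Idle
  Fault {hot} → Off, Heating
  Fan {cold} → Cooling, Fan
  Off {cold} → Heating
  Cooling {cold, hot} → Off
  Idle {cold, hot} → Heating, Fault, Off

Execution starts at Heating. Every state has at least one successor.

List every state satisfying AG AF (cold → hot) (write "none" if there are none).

States satisfying AF (cold → hot): {Heating, Fault, Off, Cooling, Idle}.
States satisfying AG AF (cold → hot): {Heating, Fault, Off, Cooling, Idle}.

{Heating, Fault, Off, Cooling, Idle}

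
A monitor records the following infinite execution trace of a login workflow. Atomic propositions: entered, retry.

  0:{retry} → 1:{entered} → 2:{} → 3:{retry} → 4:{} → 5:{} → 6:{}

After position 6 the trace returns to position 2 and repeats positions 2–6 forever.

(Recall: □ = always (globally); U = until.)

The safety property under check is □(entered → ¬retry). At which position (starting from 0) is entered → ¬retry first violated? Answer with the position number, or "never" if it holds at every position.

entered → ¬retry holds at every position 0..6, and those are all the positions the trace ever visits, so the invariant □(entered → ¬retry) is never violated.

never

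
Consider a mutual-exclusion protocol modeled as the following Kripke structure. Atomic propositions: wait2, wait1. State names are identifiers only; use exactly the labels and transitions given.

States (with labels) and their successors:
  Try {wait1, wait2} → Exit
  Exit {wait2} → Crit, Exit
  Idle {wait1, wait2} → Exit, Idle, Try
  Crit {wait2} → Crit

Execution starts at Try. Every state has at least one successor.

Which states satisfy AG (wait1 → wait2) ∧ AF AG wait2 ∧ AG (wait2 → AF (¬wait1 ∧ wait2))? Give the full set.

{Try, Exit, Crit}

States satisfying wait1 → wait2: {Try, Exit, Idle, Crit}.
States satisfying AG (wait1 → wait2): {Try, Exit, Idle, Crit}.
States satisfying AG wait2: {Try, Exit, Idle, Crit}.
States satisfying AF AG wait2: {Try, Exit, Idle, Crit}.
States satisfying AG (wait1 → wait2) ∧ AF AG wait2: {Try, Exit, Idle, Crit}.
States satisfying wait2 → AF (¬wait1 ∧ wait2): {Try, Exit, Crit}.
States satisfying AG (wait2 → AF (¬wait1 ∧ wait2)): {Try, Exit, Crit}.
States satisfying AG (wait1 → wait2) ∧ AF AG wait2 ∧ AG (wait2 → AF (¬wait1 ∧ wait2)): {Try, Exit, Crit}.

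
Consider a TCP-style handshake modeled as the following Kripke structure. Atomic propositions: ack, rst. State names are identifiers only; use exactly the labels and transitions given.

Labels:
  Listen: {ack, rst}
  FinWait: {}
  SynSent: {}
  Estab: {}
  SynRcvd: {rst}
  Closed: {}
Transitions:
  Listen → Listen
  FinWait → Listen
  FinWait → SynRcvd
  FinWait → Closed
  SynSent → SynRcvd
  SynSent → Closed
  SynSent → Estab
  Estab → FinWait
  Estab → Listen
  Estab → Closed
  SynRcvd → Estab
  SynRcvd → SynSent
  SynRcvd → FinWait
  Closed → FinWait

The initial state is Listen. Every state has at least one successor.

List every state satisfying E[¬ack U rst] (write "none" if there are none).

States satisfying ¬ack: {FinWait, SynSent, Estab, SynRcvd, Closed}.
States satisfying rst: {Listen, SynRcvd}.
States satisfying E[¬ack U rst]: {Listen, FinWait, SynSent, Estab, SynRcvd, Closed}.

{Listen, FinWait, SynSent, Estab, SynRcvd, Closed}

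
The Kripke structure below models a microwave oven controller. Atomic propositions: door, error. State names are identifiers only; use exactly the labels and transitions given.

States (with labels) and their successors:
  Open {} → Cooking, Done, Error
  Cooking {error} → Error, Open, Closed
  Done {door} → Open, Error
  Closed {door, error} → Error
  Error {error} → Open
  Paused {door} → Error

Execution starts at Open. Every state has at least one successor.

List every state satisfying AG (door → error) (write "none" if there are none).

none

States satisfying door → error: {Open, Cooking, Closed, Error}.
States satisfying AG (door → error): ∅.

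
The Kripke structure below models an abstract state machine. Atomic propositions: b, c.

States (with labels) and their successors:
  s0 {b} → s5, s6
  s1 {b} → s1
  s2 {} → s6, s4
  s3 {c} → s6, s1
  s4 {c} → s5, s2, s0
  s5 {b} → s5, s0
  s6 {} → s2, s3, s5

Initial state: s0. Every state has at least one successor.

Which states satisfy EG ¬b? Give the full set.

{s2, s3, s4, s6}

States satisfying ¬b: {s2, s3, s4, s6}.
States satisfying EG ¬b: {s2, s3, s4, s6}.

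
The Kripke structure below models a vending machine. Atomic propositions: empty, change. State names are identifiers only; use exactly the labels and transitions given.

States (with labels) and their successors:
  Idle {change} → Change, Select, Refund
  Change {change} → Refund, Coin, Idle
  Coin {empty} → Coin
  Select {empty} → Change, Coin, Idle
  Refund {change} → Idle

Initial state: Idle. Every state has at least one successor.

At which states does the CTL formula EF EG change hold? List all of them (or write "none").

States satisfying EG change: {Idle, Change, Refund}.
States satisfying EF EG change: {Idle, Change, Select, Refund}.

{Idle, Change, Select, Refund}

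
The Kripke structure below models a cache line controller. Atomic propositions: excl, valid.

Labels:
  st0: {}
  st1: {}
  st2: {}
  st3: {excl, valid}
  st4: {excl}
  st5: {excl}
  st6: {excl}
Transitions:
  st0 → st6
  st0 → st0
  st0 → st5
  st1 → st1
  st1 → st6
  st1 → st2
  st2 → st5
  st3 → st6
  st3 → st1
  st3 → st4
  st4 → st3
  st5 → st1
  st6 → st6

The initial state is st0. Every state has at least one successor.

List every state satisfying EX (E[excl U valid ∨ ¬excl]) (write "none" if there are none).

{st0, st1, st2, st3, st4, st5}

States satisfying E[excl U valid ∨ ¬excl]: {st0, st1, st2, st3, st4, st5}.
States satisfying EX (E[excl U valid ∨ ¬excl]): {st0, st1, st2, st3, st4, st5}.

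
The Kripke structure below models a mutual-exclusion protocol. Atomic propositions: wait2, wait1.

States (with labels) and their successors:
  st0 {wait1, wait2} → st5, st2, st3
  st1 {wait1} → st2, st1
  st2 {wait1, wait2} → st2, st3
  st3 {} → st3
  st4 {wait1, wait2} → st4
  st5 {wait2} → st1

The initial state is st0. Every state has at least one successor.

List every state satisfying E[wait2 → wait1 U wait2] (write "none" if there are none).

States satisfying wait2 → wait1: {st0, st1, st2, st3, st4}.
States satisfying wait2: {st0, st2, st4, st5}.
States satisfying E[wait2 → wait1 U wait2]: {st0, st1, st2, st4, st5}.

{st0, st1, st2, st4, st5}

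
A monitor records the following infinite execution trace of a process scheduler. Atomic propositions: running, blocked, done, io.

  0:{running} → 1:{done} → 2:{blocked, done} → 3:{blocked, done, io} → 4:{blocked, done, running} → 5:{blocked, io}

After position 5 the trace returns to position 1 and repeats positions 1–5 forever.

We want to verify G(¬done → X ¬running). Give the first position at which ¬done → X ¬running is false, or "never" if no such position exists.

never

¬done → X ¬running holds at every position 0..5, and those are all the positions the trace ever visits, so the invariant G(¬done → X ¬running) is never violated.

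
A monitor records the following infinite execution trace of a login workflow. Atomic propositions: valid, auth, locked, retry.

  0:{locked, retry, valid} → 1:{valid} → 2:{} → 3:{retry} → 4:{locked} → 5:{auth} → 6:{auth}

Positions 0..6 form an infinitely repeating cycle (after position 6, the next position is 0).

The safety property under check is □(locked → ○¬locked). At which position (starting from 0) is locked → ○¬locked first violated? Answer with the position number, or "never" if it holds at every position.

locked → ○¬locked holds at every position 0..6, and those are all the positions the trace ever visits, so the invariant □(locked → ○¬locked) is never violated.

never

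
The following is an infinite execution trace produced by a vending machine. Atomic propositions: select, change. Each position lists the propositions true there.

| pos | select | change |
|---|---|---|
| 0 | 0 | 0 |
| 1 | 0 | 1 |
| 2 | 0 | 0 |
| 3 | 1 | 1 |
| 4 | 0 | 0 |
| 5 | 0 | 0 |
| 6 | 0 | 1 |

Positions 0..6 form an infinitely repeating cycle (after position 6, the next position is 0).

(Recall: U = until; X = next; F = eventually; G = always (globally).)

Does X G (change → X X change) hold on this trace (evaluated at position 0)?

The position after 0 is 1; G (change → X X change) is false there.

Violated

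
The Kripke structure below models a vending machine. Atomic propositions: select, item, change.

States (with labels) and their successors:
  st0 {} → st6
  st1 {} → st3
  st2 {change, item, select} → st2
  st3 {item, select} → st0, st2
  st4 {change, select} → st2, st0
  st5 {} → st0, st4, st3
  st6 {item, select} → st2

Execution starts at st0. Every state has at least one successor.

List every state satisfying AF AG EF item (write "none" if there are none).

{st0, st1, st2, st3, st4, st5, st6}

States satisfying AG EF item: {st0, st1, st2, st3, st4, st5, st6}.
States satisfying AF AG EF item: {st0, st1, st2, st3, st4, st5, st6}.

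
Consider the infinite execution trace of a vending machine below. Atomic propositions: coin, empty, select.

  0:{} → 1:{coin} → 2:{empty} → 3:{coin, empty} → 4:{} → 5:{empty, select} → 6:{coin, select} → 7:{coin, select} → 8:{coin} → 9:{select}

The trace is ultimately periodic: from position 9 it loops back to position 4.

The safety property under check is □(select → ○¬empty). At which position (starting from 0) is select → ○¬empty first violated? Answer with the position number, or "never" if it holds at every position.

select → ○¬empty holds at every position 0..9, and those are all the positions the trace ever visits, so the invariant □(select → ○¬empty) is never violated.

never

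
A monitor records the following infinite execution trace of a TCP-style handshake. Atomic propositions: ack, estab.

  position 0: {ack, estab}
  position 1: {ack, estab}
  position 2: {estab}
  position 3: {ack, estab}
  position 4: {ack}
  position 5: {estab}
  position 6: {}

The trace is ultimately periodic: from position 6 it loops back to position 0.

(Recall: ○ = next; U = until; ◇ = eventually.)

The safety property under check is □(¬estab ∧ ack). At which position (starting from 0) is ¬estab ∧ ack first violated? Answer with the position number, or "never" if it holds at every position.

0

At position 0 the labels are {ack, estab}, so ¬estab ∧ ack is false there. This is the first violation.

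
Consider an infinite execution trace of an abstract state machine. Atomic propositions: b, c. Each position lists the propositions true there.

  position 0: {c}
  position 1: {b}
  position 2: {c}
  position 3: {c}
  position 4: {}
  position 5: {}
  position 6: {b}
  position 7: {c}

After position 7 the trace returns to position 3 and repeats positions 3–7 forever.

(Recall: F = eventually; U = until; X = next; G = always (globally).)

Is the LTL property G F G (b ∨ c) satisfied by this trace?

F G (b ∨ c) must hold at every position from 0 onward. It fails at position 0, so G F G (b ∨ c) is false.

Violated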